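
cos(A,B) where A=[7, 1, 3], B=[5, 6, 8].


A·B = 7·5 + 1·6 + 3·8 = 65
‖A‖ = √59 = 7.6811, ‖B‖ = √125 = 11.1803
cos = 65/(√59·√125) = 65/√7375 = 0.7569

0.7569


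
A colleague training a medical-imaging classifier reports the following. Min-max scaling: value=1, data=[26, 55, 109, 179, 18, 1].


min=1, max=179
(1-1)/(179-1) = 0/178 = 0.0

0.0


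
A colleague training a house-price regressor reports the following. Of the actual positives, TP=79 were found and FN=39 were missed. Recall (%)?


Recall = TP/(TP+FN)
= 79/(79+39)
= 79/118 = 66.95%

66.95%


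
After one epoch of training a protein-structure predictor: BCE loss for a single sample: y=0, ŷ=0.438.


BCE = -[y·ln(p) + (1-y)·ln(1-p)]
= -0 - 1·ln(1-0.438)
= -ln(0.562) = 0.5763

0.5763


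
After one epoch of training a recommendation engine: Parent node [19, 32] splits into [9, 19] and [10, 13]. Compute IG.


Parent = [19, 32], H_parent = 0.9526
H_left = 0.9059 (n=28), H_right = 0.9877 (n=23)
H_children = (28/51)·0.9059 + (23/51)·0.9877 = 0.9428
IG = 0.9526 - 0.9428 = 0.0098

0.0098


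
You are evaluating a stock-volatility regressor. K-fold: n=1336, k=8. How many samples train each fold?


Fold size = 1336/8 = 167
Training per fold = 1336 - 167 = 1169

1169


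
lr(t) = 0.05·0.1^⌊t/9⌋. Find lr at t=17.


n_drops = ⌊17/9⌋ = 1
lr = 0.05·0.1^1 = 0.05·0.1 = 0.005

0.005


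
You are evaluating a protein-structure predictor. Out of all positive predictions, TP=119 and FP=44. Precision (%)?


Precision = TP/(TP+FP)
= 119/(119+44)
= 119/163 = 73.01%

73.01%


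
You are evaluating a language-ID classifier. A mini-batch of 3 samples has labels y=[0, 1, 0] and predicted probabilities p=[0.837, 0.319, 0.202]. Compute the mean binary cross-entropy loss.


L[0] = -ln(1-0.837) = -ln(0.163) = 1.814
L[1] = -ln(0.319) = 1.1426
L[2] = -ln(1-0.202) = -ln(0.798) = 0.2256
mean = (1.814 + 1.1426 + 0.2256)/3 = 1.0607

1.0607


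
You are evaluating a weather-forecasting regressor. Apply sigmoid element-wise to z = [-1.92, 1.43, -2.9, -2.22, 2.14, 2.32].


σ(-1.92) = 1/(1+e^1.92) = 0.1279
σ(1.43) = 1/(1+e^-1.43) = 0.8069
σ(-2.9) = 1/(1+e^2.9) = 0.0522
σ(-2.22) = 1/(1+e^2.22) = 0.098
σ(2.14) = 1/(1+e^-2.14) = 0.8947
σ(2.32) = 1/(1+e^-2.32) = 0.9105
result = [0.1279, 0.8069, 0.0522, 0.098, 0.8947, 0.9105]

[0.1279, 0.8069, 0.0522, 0.098, 0.8947, 0.9105]


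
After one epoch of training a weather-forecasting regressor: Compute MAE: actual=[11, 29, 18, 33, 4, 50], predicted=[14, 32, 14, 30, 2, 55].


Absolute errors: |11-14|=3, |29-32|=3, |18-14|=4, |33-30|=3, |4-2|=2, |50-55|=5
Sum = 20
MAE = 20/6 = 10/3

10/3


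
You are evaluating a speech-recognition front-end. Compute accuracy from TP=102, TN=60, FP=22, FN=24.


Accuracy = (TP+TN)/(TP+TN+FP+FN)
= (102+60)/(208)
= 162/208 = 77.88%

77.88%


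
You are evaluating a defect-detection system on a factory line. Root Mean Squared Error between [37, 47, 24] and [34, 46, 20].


MSE = 26/3 = 8.6667
RMSE = √(26/3) = 2.9439

2.9439


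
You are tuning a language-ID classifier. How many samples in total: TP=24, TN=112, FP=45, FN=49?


Total = TP + TN + FP + FN
= 24 + 112 + 45 + 49
= 230
(Predicted positive: 69, predicted negative: 161)

230


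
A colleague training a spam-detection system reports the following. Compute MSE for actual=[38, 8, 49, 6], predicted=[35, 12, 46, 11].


Squared errors: (38-35)²=9, (8-12)²=16, (49-46)²=9, (6-11)²=25
Sum = 59
MSE = 59/4 = 59/4

59/4


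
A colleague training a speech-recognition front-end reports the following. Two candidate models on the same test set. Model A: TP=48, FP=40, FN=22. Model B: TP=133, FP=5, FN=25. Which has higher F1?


Model A: P=48/88=0.5455, R=48/70=0.6857, F1=2PR/(P+R)=2TP/(2TP+FP+FN)=96/158=0.6076
Model B: P=133/138=0.9638, R=133/158=0.8418, F1=2PR/(P+R)=2TP/(2TP+FP+FN)=266/296=0.8986
0.6076 < 0.8986 → Model B

Model B


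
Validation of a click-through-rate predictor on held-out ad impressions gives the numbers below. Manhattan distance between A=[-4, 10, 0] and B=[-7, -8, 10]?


d = |-4+ 7| + |10+ 8| + |0-10|
  = 3 + 18 + 10
  = 31

31


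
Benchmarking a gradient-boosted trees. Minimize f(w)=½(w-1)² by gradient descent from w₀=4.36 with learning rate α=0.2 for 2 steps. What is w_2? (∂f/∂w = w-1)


step 1: grad = 4.36-1 = 3.36; w = 4.36 - 0.2·(3.36) = 3.688
step 2: grad = 3.688-1 = 2.688; w = 3.688 - 0.2·(2.688) = 3.1504

3.1504


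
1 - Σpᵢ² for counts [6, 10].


Probabilities: [6/16, 10/16] ≈ [0.375, 0.625]
Σpᵢ² = (36 + 100)/16² = 136/256
Gini = 1 - Σpᵢ² = 1 - 136/256 = 0.4688

0.4688


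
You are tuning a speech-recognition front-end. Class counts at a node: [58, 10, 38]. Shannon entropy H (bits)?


Probabilities: [58/106, 10/106, 38/106] ≈ [0.5472, 0.0943, 0.3585]
H = -((58/106)·log₂(58/106) + (10/106)·log₂(10/106) + (38/106)·log₂(38/106))
  = 1.3279 bits

1.3279 bits


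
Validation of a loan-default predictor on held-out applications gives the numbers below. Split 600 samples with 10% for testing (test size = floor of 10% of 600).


Test = ⌊600·10/100⌋ = 60
Train = 600 - 60 = 540

Train: 540, Test: 60


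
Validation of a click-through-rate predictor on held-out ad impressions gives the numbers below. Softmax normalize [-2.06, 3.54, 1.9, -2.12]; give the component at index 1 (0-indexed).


Exponentials: e^-2.06=0.1275, e^3.54=34.4669, e^1.9=6.6859, e^-2.12=0.12
Sum = 41.4003
Softmax = [0.0031, 0.8325, 0.1615, 0.0029]
p[1] = 34.4669/41.4003 = 0.8325

0.8325


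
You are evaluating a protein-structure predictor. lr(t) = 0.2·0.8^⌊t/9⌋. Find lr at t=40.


n_drops = ⌊40/9⌋ = 4
lr = 0.2·0.8^4 = 0.2·0.4096 = 0.08192

0.08192


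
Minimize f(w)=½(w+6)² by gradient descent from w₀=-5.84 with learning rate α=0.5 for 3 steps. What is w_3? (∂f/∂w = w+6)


step 1: grad = -5.84+6 = 0.16; w = -5.84 - 0.5·(0.16) = -5.92
step 2: grad = -5.92+6 = 0.08; w = -5.92 - 0.5·(0.08) = -5.96
step 3: grad = -5.96+6 = 0.04; w = -5.96 - 0.5·(0.04) = -5.98

-5.98


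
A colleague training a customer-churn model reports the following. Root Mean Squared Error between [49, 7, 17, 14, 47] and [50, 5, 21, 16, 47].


MSE = 25/5 = 5
RMSE = √(25/5) = 2.2361

2.2361


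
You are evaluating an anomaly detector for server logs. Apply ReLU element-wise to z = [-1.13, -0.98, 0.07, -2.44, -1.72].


ReLU(-1.13) = max(0, -1.13) = 0.0
ReLU(-0.98) = max(0, -0.98) = 0.0
ReLU(0.07) = max(0, 0.07) = 0.07
ReLU(-2.44) = max(0, -2.44) = 0.0
ReLU(-1.72) = max(0, -1.72) = 0.0
result = [0.0, 0.0, 0.07, 0.0, 0.0]

[0.0, 0.0, 0.07, 0.0, 0.0]


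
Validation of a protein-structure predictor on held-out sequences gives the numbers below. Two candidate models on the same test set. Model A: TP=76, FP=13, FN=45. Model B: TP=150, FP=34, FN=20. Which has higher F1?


Model A: P=76/89=0.8539, R=76/121=0.6281, F1=2PR/(P+R)=2TP/(2TP+FP+FN)=152/210=0.7238
Model B: P=150/184=0.8152, R=150/170=0.8824, F1=2PR/(P+R)=2TP/(2TP+FP+FN)=300/354=0.8475
0.7238 < 0.8475 → Model B

Model B


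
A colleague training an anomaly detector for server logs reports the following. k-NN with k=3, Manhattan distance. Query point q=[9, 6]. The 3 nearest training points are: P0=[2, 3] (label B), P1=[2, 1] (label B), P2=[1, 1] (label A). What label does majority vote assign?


d(q,P0) = 10  (label B)
d(q,P1) = 12  (label B)
d(q,P2) = 13  (label A)
Votes: A=1, B=2
Majority → B

B


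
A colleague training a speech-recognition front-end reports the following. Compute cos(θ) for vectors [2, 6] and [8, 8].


A·B = 2·8 + 6·8 = 64
‖A‖ = √40 = 6.3246, ‖B‖ = √128 = 11.3137
cos = 64/(√40·√128) = 64/√5120 = 0.8944

0.8944


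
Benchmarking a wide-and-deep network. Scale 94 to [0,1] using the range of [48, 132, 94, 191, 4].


min=4, max=191
(94-4)/(191-4) = 90/187 = 0.4813

0.4813


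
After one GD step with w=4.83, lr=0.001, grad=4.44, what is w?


w_new = w - α·∇
= 4.83 - 0.001·4.44
= 4.83 - 0.00444
= 4.82556

4.82556


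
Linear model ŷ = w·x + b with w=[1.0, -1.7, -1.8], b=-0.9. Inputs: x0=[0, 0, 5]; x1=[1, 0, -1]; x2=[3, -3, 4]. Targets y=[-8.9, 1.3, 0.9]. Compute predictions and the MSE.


ŷ0 = (1.0)·(0) + (-1.7)·(0) + (-1.8)·(5) - 0.9 = -9.9
ŷ1 = (1.0)·(1) + (-1.7)·(0) + (-1.8)·(-1) - 0.9 = 1.9
ŷ2 = (1.0)·(3) + (-1.7)·(-3) + (-1.8)·(4) - 0.9 = -0.0
errors² = [1.0, 0.36, 0.81]
MSE = 2.1700/3 = 0.7233

0.7233


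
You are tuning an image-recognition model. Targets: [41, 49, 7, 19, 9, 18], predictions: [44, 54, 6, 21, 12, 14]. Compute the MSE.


Squared errors: (41-44)²=9, (49-54)²=25, (7-6)²=1, (19-21)²=4, (9-12)²=9, (18-14)²=16
Sum = 64
MSE = 64/6 = 32/3

32/3


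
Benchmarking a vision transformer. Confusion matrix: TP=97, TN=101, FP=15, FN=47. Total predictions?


Total = TP + TN + FP + FN
= 97 + 101 + 15 + 47
= 260
(Predicted positive: 112, predicted negative: 148)

260


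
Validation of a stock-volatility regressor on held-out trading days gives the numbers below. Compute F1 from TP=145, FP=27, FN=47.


Precision = 145/172 = 0.843
Recall = 145/192 = 0.7552
F1 = 2·P·R/(P+R) = 2·TP/(2·TP+FP+FN) = 290/(290+27+47) = 290/364 = 0.7967

0.7967


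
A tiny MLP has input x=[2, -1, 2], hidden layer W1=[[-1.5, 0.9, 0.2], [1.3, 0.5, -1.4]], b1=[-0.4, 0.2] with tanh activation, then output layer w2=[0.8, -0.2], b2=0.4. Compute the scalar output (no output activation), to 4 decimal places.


z1[0] = (-1.5)·(2) + (0.9)·(-1) + (0.2)·(2) - 0.4 = -3.9
z1[1] = (1.3)·(2) + (0.5)·(-1) + (-1.4)·(2) + 0.2 = -0.5
h = tanh(z1) = [-0.9992, -0.4621]
output = (0.8)·(-0.9992) + (-0.2)·(-0.4621) + 0.4 = -0.3069

-0.3069


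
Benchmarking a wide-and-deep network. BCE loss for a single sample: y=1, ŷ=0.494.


BCE = -[y·ln(p) + (1-y)·ln(1-p)]
= -1·ln(0.494) - 0
= -ln(0.494) = 0.7052

0.7052


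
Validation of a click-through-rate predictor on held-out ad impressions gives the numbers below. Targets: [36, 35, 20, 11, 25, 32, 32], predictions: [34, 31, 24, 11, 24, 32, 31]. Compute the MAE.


Absolute errors: |36-34|=2, |35-31|=4, |20-24|=4, |11-11|=0, |25-24|=1, |32-32|=0, |32-31|=1
Sum = 12
MAE = 12/7 = 12/7

12/7


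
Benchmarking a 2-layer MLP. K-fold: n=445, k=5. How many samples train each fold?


Fold size = 445/5 = 89
Training per fold = 445 - 89 = 356

356


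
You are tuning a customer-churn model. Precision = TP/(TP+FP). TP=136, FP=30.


Precision = TP/(TP+FP)
= 136/(136+30)
= 136/166 = 81.93%

81.93%


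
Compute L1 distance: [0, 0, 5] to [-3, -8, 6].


d = |0+ 3| + |0+ 8| + |5-6|
  = 3 + 8 + 1
  = 12

12


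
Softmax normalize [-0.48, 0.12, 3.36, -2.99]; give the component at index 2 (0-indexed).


Exponentials: e^-0.48=0.6188, e^0.12=1.1275, e^3.36=28.7892, e^-2.99=0.0503
Sum = 30.5858
Softmax = [0.0202, 0.0369, 0.9413, 0.0016]
p[2] = 28.7892/30.5858 = 0.9413

0.9413


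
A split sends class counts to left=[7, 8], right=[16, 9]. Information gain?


Parent = [23, 17], H_parent = 0.9837
H_left = 0.9968 (n=15), H_right = 0.9427 (n=25)
H_children = (15/40)·0.9968 + (25/40)·0.9427 = 0.963
IG = 0.9837 - 0.963 = 0.0207

0.0207


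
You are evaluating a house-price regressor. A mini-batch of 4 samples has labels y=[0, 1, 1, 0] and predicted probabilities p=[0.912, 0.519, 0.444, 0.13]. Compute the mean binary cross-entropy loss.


L[0] = -ln(1-0.912) = -ln(0.088) = 2.4304
L[1] = -ln(0.519) = 0.6559
L[2] = -ln(0.444) = 0.8119
L[3] = -ln(1-0.13) = -ln(0.87) = 0.1393
mean = (2.4304 + 0.6559 + 0.8119 + 0.1393)/4 = 1.0094

1.0094


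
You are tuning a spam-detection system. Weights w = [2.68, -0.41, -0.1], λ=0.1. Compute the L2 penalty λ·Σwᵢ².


‖w‖₂² = (2.68)² + (-0.41)² + (-0.1)²
     = 7.1824 + 0.1681 + 0.01
     = 7.3605
λ·‖w‖₂² = 0.1·7.3605 = 0.73605

0.73605


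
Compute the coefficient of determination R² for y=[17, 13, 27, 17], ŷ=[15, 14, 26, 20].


ȳ = 18.5
SS_res = Σ(y-ŷ)² = 15
SS_tot = Σ(y-ȳ)² = 107
R² = 1 - SS_res/SS_tot = 1 - 0.1402 = 0.8598

0.8598


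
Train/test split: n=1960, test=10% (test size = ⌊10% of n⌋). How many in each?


Test = ⌊1960·10/100⌋ = 196
Train = 1960 - 196 = 1764

Train: 1764, Test: 196


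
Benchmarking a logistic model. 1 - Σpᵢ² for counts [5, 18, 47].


Probabilities: [5/70, 18/70, 47/70] ≈ [0.0714, 0.2571, 0.6714]
Σpᵢ² = (25 + 324 + 2209)/70² = 2558/4900
Gini = 1 - Σpᵢ² = 1 - 2558/4900 = 0.478

0.478


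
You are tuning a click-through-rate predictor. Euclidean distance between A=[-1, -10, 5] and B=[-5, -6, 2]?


d = √((-1+ 5)² + (-10+ 6)² + (5-2)²)
  = √(16 + 16 + 9)
  = √41 = 6.4031

6.4031


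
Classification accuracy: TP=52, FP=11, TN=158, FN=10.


Accuracy = (TP+TN)/(TP+TN+FP+FN)
= (52+158)/(231)
= 210/231 = 90.91%

90.91%


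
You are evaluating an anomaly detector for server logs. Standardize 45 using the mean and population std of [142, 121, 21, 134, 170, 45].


μ = 105.5, σ = 53.7672
z = (45 - 105.5)/53.7672 = -1.1252

-1.1252


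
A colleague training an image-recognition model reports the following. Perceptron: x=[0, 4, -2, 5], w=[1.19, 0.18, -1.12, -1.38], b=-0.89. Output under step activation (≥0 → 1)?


z = (0)·(1.19) + (4)·(0.18) + (-2)·(-1.12) + (5)·(-1.38) - 0.89
  = -4.83
step(z) = 0 (z<0)

0


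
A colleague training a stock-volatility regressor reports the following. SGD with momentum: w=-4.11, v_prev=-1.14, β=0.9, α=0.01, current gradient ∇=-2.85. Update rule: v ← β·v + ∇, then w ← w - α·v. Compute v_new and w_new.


v_new = 0.9·-1.14 - 2.85 = -1.026 - 2.85 = -3.876
w_new = -4.11 - 0.01·-3.876 = -4.11 + 0.03876 = -4.07124

v_new=-3.876, w_new=-4.07124


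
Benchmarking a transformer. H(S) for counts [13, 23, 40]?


Probabilities: [13/76, 23/76, 40/76] ≈ [0.1711, 0.3026, 0.5263]
H = -((13/76)·log₂(13/76) + (23/76)·log₂(23/76) + (40/76)·log₂(40/76))
  = 1.445 bits

1.445 bits


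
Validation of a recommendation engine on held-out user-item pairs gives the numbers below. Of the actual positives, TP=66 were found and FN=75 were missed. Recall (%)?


Recall = TP/(TP+FN)
= 66/(66+75)
= 66/141 = 46.81%

46.81%


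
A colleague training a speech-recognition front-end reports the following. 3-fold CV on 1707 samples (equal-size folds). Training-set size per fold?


Fold size = 1707/3 = 569
Training per fold = 1707 - 569 = 1138

1138


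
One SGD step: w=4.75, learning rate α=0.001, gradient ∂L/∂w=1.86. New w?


w_new = w - α·∇
= 4.75 - 0.001·1.86
= 4.75 - 0.00186
= 4.74814

4.74814


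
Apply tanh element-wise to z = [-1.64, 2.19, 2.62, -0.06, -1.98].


tanh(-1.64) = -0.9275
tanh(2.19) = 0.9753
tanh(2.62) = 0.9895
tanh(-0.06) = -0.0599
tanh(-1.98) = -0.9626
result = [-0.9275, 0.9753, 0.9895, -0.0599, -0.9626]

[-0.9275, 0.9753, 0.9895, -0.0599, -0.9626]


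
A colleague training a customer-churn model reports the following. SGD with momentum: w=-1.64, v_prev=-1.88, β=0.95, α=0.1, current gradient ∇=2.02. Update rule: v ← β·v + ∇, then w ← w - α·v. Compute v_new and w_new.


v_new = 0.95·-1.88 + 2.02 = -1.786 + 2.02 = 0.234
w_new = -1.64 - 0.1·0.234 = -1.64 - 0.0234 = -1.6634

v_new=0.234, w_new=-1.6634


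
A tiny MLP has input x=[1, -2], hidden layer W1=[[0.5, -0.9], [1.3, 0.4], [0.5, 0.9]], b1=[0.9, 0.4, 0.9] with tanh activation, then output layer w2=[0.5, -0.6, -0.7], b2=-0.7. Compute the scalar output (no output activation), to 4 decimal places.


z1[0] = (0.5)·(1) + (-0.9)·(-2) + 0.9 = 3.2
z1[1] = (1.3)·(1) + (0.4)·(-2) + 0.4 = 0.9
z1[2] = (0.5)·(1) + (0.9)·(-2) + 0.9 = -0.4
h = tanh(z1) = [0.9967, 0.7163, -0.3799]
output = (0.5)·(0.9967) + (-0.6)·(0.7163) + (-0.7)·(-0.3799) - 0.7 = -0.3655

-0.3655


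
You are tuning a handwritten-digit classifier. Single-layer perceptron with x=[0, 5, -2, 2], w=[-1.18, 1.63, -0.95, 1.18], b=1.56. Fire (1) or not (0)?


z = (0)·(-1.18) + (5)·(1.63) + (-2)·(-0.95) + (2)·(1.18) + 1.56
  = 13.97
step(z) = 1 (z≥0)

1


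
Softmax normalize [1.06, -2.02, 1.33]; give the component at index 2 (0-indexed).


Exponentials: e^1.06=2.8864, e^-2.02=0.1327, e^1.33=3.781
Sum = 6.8001
Softmax = [0.4245, 0.0195, 0.556]
p[2] = 3.781/6.8001 = 0.556

0.556


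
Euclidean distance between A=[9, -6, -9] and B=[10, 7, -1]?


d = √((9-10)² + (-6-7)² + (-9+ 1)²)
  = √(1 + 169 + 64)
  = √234 = 15.2971

15.2971


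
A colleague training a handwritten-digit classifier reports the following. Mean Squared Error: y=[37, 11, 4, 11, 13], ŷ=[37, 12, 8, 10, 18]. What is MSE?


Squared errors: (37-37)²=0, (11-12)²=1, (4-8)²=16, (11-10)²=1, (13-18)²=25
Sum = 43
MSE = 43/5 = 43/5

43/5


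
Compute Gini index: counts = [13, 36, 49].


Probabilities: [13/98, 36/98, 49/98] ≈ [0.1327, 0.3673, 0.5]
Σpᵢ² = (169 + 1296 + 2401)/98² = 3866/9604
Gini = 1 - Σpᵢ² = 1 - 3866/9604 = 0.5975

0.5975


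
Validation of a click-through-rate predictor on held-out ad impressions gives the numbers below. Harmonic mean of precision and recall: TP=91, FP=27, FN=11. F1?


Precision = 91/118 = 0.7712
Recall = 91/102 = 0.8922
F1 = 2·P·R/(P+R) = 2·TP/(2·TP+FP+FN) = 182/(182+27+11) = 182/220 = 0.8273

0.8273


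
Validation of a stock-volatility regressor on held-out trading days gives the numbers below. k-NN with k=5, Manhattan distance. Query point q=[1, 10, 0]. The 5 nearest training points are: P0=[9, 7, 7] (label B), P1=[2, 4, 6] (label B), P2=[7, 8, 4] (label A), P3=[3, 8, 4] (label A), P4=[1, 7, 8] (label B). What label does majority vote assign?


d(q,P0) = 18  (label B)
d(q,P1) = 13  (label B)
d(q,P2) = 12  (label A)
d(q,P3) = 8  (label A)
d(q,P4) = 11  (label B)
Votes: A=2, B=3
Majority → B

B


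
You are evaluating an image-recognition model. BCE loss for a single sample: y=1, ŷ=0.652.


BCE = -[y·ln(p) + (1-y)·ln(1-p)]
= -1·ln(0.652) - 0
= -ln(0.652) = 0.4277

0.4277


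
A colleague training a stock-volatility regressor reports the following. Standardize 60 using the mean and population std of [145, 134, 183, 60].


μ = 130.5, σ = 44.5786
z = (60 - 130.5)/44.5786 = -1.5815

-1.5815


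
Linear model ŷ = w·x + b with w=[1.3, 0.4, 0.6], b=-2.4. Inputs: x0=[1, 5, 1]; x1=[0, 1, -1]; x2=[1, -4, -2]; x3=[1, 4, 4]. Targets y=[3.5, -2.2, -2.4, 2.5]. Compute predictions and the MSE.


ŷ0 = (1.3)·(1) + (0.4)·(5) + (0.6)·(1) - 2.4 = 1.5
ŷ1 = (1.3)·(0) + (0.4)·(1) + (0.6)·(-1) - 2.4 = -2.6
ŷ2 = (1.3)·(1) + (0.4)·(-4) + (0.6)·(-2) - 2.4 = -3.9
ŷ3 = (1.3)·(1) + (0.4)·(4) + (0.6)·(4) - 2.4 = 2.9
errors² = [4.0, 0.16, 2.25, 0.16]
MSE = 6.5700/4 = 1.6425

1.6425


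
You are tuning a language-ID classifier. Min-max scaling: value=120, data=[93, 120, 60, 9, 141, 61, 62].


min=9, max=141
(120-9)/(141-9) = 111/132 = 0.8409

0.8409


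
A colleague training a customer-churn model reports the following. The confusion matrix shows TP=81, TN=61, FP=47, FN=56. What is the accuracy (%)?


Accuracy = (TP+TN)/(TP+TN+FP+FN)
= (81+61)/(245)
= 142/245 = 57.96%

57.96%


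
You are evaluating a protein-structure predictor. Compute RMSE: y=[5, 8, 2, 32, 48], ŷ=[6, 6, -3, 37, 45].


MSE = 64/5 = 12.8
RMSE = √(64/5) = 3.5777

3.5777


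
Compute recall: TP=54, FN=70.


Recall = TP/(TP+FN)
= 54/(54+70)
= 54/124 = 43.55%

43.55%


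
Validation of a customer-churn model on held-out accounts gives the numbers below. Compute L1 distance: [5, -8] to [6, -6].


d = |5-6| + |-8+ 6|
  = 1 + 2
  = 3

3


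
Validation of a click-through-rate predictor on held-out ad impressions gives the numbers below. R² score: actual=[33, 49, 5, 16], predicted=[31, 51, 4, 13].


ȳ = 25.75
SS_res = Σ(y-ŷ)² = 18
SS_tot = Σ(y-ȳ)² = 1118.75
R² = 1 - SS_res/SS_tot = 1 - 0.0161 = 0.9839

0.9839


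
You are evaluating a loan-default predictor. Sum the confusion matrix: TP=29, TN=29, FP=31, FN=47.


Total = TP + TN + FP + FN
= 29 + 29 + 31 + 47
= 136
(Predicted positive: 60, predicted negative: 76)

136


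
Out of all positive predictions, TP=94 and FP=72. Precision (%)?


Precision = TP/(TP+FP)
= 94/(94+72)
= 94/166 = 56.63%

56.63%


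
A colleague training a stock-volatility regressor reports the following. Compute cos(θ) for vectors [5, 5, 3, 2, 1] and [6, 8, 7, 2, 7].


A·B = 5·6 + 5·8 + 3·7 + 2·2 + 1·7 = 102
‖A‖ = √64 = 8, ‖B‖ = √202 = 14.2127
cos = 102/(√64·√202) = 102/√12928 = 0.8971

0.8971


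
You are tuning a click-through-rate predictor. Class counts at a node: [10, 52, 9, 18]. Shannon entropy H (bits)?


Probabilities: [10/89, 52/89, 9/89, 18/89] ≈ [0.1124, 0.5843, 0.1011, 0.2022]
H = -((10/89)·log₂(10/89) + (52/89)·log₂(52/89) + (9/89)·log₂(9/89) + (18/89)·log₂(18/89))
  = 1.608 bits

1.608 bits


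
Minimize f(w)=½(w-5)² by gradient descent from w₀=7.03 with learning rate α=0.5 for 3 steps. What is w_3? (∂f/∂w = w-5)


step 1: grad = 7.03-5 = 2.03; w = 7.03 - 0.5·(2.03) = 6.015
step 2: grad = 6.015-5 = 1.015; w = 6.015 - 0.5·(1.015) = 5.5075
step 3: grad = 5.5075-5 = 0.5075; w = 5.5075 - 0.5·(0.5075) = 5.25375

5.25375


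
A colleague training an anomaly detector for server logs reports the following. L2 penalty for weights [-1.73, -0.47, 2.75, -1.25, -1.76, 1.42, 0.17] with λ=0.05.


‖w‖₂² = (-1.73)² + (-0.47)² + (2.75)² + (-1.25)² + (-1.76)² + (1.42)² + (0.17)²
     = 2.9929 + 0.2209 + 7.5625 + 1.5625 + 3.0976 + 2.0164 + 0.0289
     = 17.4817
λ·‖w‖₂² = 0.05·17.4817 = 0.874085

0.874085


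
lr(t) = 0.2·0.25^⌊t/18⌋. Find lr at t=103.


n_drops = ⌊103/18⌋ = 5
lr = 0.2·0.25^5 = 0.2·0.0009765625 = 0.0001953125

0.0001953125


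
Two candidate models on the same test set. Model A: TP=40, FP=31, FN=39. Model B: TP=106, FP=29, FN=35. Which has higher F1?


Model A: P=40/71=0.5634, R=40/79=0.5063, F1=2PR/(P+R)=2TP/(2TP+FP+FN)=80/150=0.5333
Model B: P=106/135=0.7852, R=106/141=0.7518, F1=2PR/(P+R)=2TP/(2TP+FP+FN)=212/276=0.7681
0.5333 < 0.7681 → Model B

Model B


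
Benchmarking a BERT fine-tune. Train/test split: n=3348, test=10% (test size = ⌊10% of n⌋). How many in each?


Test = ⌊3348·10/100⌋ = 334
Train = 3348 - 334 = 3014

Train: 3014, Test: 334


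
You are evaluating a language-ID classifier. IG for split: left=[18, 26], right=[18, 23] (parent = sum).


Parent = [36, 49], H_parent = 0.9831
H_left = 0.976 (n=44), H_right = 0.9892 (n=41)
H_children = (44/85)·0.976 + (41/85)·0.9892 = 0.9824
IG = 0.9831 - 0.9824 = 0.0007

0.0007


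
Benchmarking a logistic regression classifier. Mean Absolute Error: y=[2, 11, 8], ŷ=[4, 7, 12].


Absolute errors: |2-4|=2, |11-7|=4, |8-12|=4
Sum = 10
MAE = 10/3 = 10/3

10/3


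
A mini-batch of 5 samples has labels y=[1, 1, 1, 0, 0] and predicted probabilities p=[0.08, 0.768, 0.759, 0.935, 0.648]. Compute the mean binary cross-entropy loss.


L[0] = -ln(0.08) = 2.5257
L[1] = -ln(0.768) = 0.264
L[2] = -ln(0.759) = 0.2758
L[3] = -ln(1-0.935) = -ln(0.065) = 2.7334
L[4] = -ln(1-0.648) = -ln(0.352) = 1.0441
mean = (2.5257 + 0.264 + 0.2758 + 2.7334 + 1.0441)/5 = 1.3686

1.3686


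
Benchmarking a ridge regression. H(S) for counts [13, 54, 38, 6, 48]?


Probabilities: [13/159, 54/159, 38/159, 6/159, 48/159] ≈ [0.0818, 0.3396, 0.239, 0.0377, 0.3019]
H = -((13/159)·log₂(13/159) + (54/159)·log₂(54/159) + (38/159)·log₂(38/159) + (6/159)·log₂(6/159) + (48/159)·log₂(48/159))
  = 2.018 bits

2.018 bits


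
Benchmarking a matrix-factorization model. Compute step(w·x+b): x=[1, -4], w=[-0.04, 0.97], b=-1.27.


z = (1)·(-0.04) + (-4)·(0.97) - 1.27
  = -5.19
step(z) = 0 (z<0)

0


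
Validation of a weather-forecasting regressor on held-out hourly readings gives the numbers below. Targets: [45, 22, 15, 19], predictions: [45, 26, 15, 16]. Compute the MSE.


Squared errors: (45-45)²=0, (22-26)²=16, (15-15)²=0, (19-16)²=9
Sum = 25
MSE = 25/4 = 25/4

25/4


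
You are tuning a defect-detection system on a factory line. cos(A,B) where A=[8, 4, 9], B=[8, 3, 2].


A·B = 8·8 + 4·3 + 9·2 = 94
‖A‖ = √161 = 12.6886, ‖B‖ = √77 = 8.775
cos = 94/(√161·√77) = 94/√12397 = 0.8442

0.8442


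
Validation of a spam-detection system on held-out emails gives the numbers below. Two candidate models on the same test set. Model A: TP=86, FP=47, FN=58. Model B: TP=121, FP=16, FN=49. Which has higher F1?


Model A: P=86/133=0.6466, R=86/144=0.5972, F1=2PR/(P+R)=2TP/(2TP+FP+FN)=172/277=0.6209
Model B: P=121/137=0.8832, R=121/170=0.7118, F1=2PR/(P+R)=2TP/(2TP+FP+FN)=242/307=0.7883
0.6209 < 0.7883 → Model B

Model B


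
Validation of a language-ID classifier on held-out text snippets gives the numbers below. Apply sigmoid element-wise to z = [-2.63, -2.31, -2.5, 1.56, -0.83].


σ(-2.63) = 1/(1+e^2.63) = 0.0672
σ(-2.31) = 1/(1+e^2.31) = 0.0903
σ(-2.5) = 1/(1+e^2.5) = 0.0759
σ(1.56) = 1/(1+e^-1.56) = 0.8264
σ(-0.83) = 1/(1+e^0.83) = 0.3036
result = [0.0672, 0.0903, 0.0759, 0.8264, 0.3036]

[0.0672, 0.0903, 0.0759, 0.8264, 0.3036]


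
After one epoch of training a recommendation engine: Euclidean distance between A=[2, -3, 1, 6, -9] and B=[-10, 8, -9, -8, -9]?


d = √((2+ 10)² + (-3-8)² + (1+ 9)² + (6+ 8)² + (-9+ 9)²)
  = √(144 + 121 + 100 + 196 + 0)
  = √561 = 23.6854

23.6854


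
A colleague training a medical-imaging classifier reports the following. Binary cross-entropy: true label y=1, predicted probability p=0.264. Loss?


BCE = -[y·ln(p) + (1-y)·ln(1-p)]
= -1·ln(0.264) - 0
= -ln(0.264) = 1.3318

1.3318


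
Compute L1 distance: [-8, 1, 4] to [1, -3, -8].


d = |-8-1| + |1+ 3| + |4+ 8|
  = 9 + 4 + 12
  = 25

25


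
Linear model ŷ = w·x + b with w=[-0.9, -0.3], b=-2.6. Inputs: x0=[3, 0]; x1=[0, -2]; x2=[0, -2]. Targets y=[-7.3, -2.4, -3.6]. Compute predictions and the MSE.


ŷ0 = (-0.9)·(3) + (-0.3)·(0) - 2.6 = -5.3
ŷ1 = (-0.9)·(0) + (-0.3)·(-2) - 2.6 = -2.0
ŷ2 = (-0.9)·(0) + (-0.3)·(-2) - 2.6 = -2.0
errors² = [4.0, 0.16, 2.56]
MSE = 6.7200/3 = 2.24

2.24


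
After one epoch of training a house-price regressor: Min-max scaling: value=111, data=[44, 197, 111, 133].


min=44, max=197
(111-44)/(197-44) = 67/153 = 0.4379

0.4379


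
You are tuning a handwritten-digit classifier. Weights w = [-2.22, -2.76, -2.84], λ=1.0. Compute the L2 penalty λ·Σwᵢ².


‖w‖₂² = (-2.22)² + (-2.76)² + (-2.84)²
     = 4.9284 + 7.6176 + 8.0656
     = 20.6116
λ·‖w‖₂² = 1.0·20.6116 = 20.6116

20.6116


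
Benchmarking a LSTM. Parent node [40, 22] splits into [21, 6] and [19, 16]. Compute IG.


Parent = [40, 22], H_parent = 0.9383
H_left = 0.7642 (n=27), H_right = 0.9947 (n=35)
H_children = (27/62)·0.7642 + (35/62)·0.9947 = 0.8943
IG = 0.9383 - 0.8943 = 0.044

0.044


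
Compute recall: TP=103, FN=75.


Recall = TP/(TP+FN)
= 103/(103+75)
= 103/178 = 57.87%

57.87%


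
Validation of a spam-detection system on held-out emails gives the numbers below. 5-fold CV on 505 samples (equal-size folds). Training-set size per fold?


Fold size = 505/5 = 101
Training per fold = 505 - 101 = 404

404


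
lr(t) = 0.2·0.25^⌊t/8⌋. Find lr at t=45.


n_drops = ⌊45/8⌋ = 5
lr = 0.2·0.25^5 = 0.2·0.0009765625 = 0.0001953125

0.0001953125


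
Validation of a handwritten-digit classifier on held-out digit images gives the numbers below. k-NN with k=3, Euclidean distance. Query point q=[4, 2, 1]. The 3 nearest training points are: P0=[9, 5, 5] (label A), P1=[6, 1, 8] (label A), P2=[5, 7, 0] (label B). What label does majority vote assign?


d(q,P0) = 7.0711  (label A)
d(q,P1) = 7.3485  (label A)
d(q,P2) = 5.1962  (label B)
Votes: A=2, B=1
Majority → A

A


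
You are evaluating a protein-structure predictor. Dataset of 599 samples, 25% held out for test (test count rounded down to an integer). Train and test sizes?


Test = ⌊599·25/100⌋ = 149
Train = 599 - 149 = 450

Train: 450, Test: 149


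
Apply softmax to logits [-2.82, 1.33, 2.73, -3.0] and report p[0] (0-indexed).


Exponentials: e^-2.82=0.0596, e^1.33=3.781, e^2.73=15.3329, e^-3.0=0.0498
Sum = 19.2233
Softmax = [0.0031, 0.1967, 0.7976, 0.0026]
p[0] = 0.0596/19.2233 = 0.0031

0.0031


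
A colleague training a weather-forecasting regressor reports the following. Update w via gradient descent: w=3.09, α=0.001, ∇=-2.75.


w_new = w - α·∇
= 3.09 - 0.001·-2.75
= 3.09 + 0.00275
= 3.09275

3.09275


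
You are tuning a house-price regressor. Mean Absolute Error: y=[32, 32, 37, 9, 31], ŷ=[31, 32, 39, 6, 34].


Absolute errors: |32-31|=1, |32-32|=0, |37-39|=2, |9-6|=3, |31-34|=3
Sum = 9
MAE = 9/5 = 9/5

9/5


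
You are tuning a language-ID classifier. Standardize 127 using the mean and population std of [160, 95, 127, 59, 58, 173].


μ = 112, σ = 45.2106
z = (127 - 112)/45.2106 = 0.3318

0.3318


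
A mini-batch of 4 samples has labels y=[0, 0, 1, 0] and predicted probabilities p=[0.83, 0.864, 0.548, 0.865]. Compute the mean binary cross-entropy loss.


L[0] = -ln(1-0.83) = -ln(0.17) = 1.772
L[1] = -ln(1-0.864) = -ln(0.136) = 1.9951
L[2] = -ln(0.548) = 0.6015
L[3] = -ln(1-0.865) = -ln(0.135) = 2.0025
mean = (1.772 + 1.9951 + 0.6015 + 2.0025)/4 = 1.5928

1.5928


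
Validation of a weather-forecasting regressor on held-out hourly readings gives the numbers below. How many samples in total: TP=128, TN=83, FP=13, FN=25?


Total = TP + TN + FP + FN
= 128 + 83 + 13 + 25
= 249
(Predicted positive: 141, predicted negative: 108)

249


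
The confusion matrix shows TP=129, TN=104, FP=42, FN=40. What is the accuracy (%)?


Accuracy = (TP+TN)/(TP+TN+FP+FN)
= (129+104)/(315)
= 233/315 = 73.97%

73.97%


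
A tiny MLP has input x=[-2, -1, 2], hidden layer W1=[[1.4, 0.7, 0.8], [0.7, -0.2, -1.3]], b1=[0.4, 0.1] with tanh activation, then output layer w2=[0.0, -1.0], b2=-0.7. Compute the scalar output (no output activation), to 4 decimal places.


z1[0] = (1.4)·(-2) + (0.7)·(-1) + (0.8)·(2) + 0.4 = -1.5
z1[1] = (0.7)·(-2) + (-0.2)·(-1) + (-1.3)·(2) + 0.1 = -3.7
h = tanh(z1) = [-0.9051, -0.9988]
output = (0.0)·(-0.9051) + (-1.0)·(-0.9988) - 0.7 = 0.2988

0.2988


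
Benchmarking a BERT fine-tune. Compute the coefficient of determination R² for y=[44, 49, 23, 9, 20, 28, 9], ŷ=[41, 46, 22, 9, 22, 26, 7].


ȳ = 26
SS_res = Σ(y-ŷ)² = 31
SS_tot = Σ(y-ȳ)² = 1480
R² = 1 - SS_res/SS_tot = 1 - 0.0209 = 0.9791

0.9791


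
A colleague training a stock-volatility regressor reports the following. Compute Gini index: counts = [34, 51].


Probabilities: [34/85, 51/85] ≈ [0.4, 0.6]
Σpᵢ² = (1156 + 2601)/85² = 3757/7225
Gini = 1 - Σpᵢ² = 1 - 3757/7225 = 0.48

0.48


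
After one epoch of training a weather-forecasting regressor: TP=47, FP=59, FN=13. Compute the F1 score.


Precision = 47/106 = 0.4434
Recall = 47/60 = 0.7833
F1 = 2·P·R/(P+R) = 2·TP/(2·TP+FP+FN) = 94/(94+59+13) = 94/166 = 0.5663

0.5663


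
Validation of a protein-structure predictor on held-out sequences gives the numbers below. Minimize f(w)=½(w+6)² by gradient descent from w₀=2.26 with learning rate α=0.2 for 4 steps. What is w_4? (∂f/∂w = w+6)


step 1: grad = 2.26+6 = 8.26; w = 2.26 - 0.2·(8.26) = 0.608
step 2: grad = 0.608+6 = 6.608; w = 0.608 - 0.2·(6.608) = -0.7136
step 3: grad = -0.7136+6 = 5.2864; w = -0.7136 - 0.2·(5.2864) = -1.77088
step 4: grad = -1.77088+6 = 4.22912; w = -1.77088 - 0.2·(4.22912) = -2.616704

-2.616704


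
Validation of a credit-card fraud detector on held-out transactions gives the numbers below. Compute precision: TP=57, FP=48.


Precision = TP/(TP+FP)
= 57/(57+48)
= 57/105 = 54.29%

54.29%


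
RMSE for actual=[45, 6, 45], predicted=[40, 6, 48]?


MSE = 34/3 = 11.3333
RMSE = √(34/3) = 3.3665

3.3665


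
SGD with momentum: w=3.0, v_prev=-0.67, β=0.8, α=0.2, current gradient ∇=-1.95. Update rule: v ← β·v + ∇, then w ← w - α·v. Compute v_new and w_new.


v_new = 0.8·-0.67 - 1.95 = -0.536 - 1.95 = -2.486
w_new = 3.0 - 0.2·-2.486 = 3.0 + 0.4972 = 3.4972

v_new=-2.486, w_new=3.4972


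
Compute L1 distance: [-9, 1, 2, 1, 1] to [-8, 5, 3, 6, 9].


d = |-9+ 8| + |1-5| + |2-3| + |1-6| + |1-9|
  = 1 + 4 + 1 + 5 + 8
  = 19

19


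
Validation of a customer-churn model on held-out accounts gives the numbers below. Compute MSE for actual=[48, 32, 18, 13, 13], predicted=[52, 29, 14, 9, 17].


Squared errors: (48-52)²=16, (32-29)²=9, (18-14)²=16, (13-9)²=16, (13-17)²=16
Sum = 73
MSE = 73/5 = 73/5

73/5


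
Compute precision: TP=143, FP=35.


Precision = TP/(TP+FP)
= 143/(143+35)
= 143/178 = 80.34%

80.34%


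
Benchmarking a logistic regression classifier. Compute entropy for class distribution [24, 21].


Probabilities: [24/45, 21/45] ≈ [0.5333, 0.4667]
H = -((24/45)·log₂(24/45) + (21/45)·log₂(21/45))
  = 0.9968 bits

0.9968 bits


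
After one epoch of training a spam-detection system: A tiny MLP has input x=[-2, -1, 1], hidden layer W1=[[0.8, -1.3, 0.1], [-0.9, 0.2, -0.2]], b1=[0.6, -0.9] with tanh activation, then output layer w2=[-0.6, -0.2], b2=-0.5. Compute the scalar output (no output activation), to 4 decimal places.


z1[0] = (0.8)·(-2) + (-1.3)·(-1) + (0.1)·(1) + 0.6 = 0.4
z1[1] = (-0.9)·(-2) + (0.2)·(-1) + (-0.2)·(1) - 0.9 = 0.5
h = tanh(z1) = [0.3799, 0.4621]
output = (-0.6)·(0.3799) + (-0.2)·(0.4621) - 0.5 = -0.8204

-0.8204


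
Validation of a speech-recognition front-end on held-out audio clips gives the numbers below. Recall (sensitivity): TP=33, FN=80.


Recall = TP/(TP+FN)
= 33/(33+80)
= 33/113 = 29.2%

29.2%


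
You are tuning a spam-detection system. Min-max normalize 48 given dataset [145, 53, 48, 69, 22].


min=22, max=145
(48-22)/(145-22) = 26/123 = 0.2114

0.2114


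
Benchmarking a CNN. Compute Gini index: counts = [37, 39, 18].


Probabilities: [37/94, 39/94, 18/94] ≈ [0.3936, 0.4149, 0.1915]
Σpᵢ² = (1369 + 1521 + 324)/94² = 3214/8836
Gini = 1 - Σpᵢ² = 1 - 3214/8836 = 0.6363

0.6363


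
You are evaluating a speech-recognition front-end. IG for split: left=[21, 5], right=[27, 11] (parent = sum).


Parent = [48, 16], H_parent = 0.8113
H_left = 0.7063 (n=26), H_right = 0.868 (n=38)
H_children = (26/64)·0.7063 + (38/64)·0.868 = 0.8023
IG = 0.8113 - 0.8023 = 0.009

0.009


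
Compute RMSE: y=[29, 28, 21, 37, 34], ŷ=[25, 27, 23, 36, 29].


MSE = 47/5 = 9.4
RMSE = √(47/5) = 3.0659

3.0659


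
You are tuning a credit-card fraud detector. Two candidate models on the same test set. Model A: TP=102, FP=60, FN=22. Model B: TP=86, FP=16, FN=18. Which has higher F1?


Model A: P=102/162=0.6296, R=102/124=0.8226, F1=2PR/(P+R)=2TP/(2TP+FP+FN)=204/286=0.7133
Model B: P=86/102=0.8431, R=86/104=0.8269, F1=2PR/(P+R)=2TP/(2TP+FP+FN)=172/206=0.835
0.7133 < 0.835 → Model B

Model B


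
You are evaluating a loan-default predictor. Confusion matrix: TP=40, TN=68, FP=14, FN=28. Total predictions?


Total = TP + TN + FP + FN
= 40 + 68 + 14 + 28
= 150
(Predicted positive: 54, predicted negative: 96)

150


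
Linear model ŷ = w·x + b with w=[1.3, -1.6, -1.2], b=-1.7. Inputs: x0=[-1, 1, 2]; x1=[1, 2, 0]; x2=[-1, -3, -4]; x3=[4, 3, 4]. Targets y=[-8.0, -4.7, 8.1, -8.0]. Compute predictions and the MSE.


ŷ0 = (1.3)·(-1) + (-1.6)·(1) + (-1.2)·(2) - 1.7 = -7.0
ŷ1 = (1.3)·(1) + (-1.6)·(2) + (-1.2)·(0) - 1.7 = -3.6
ŷ2 = (1.3)·(-1) + (-1.6)·(-3) + (-1.2)·(-4) - 1.7 = 6.6
ŷ3 = (1.3)·(4) + (-1.6)·(3) + (-1.2)·(4) - 1.7 = -6.1
errors² = [1.0, 1.21, 2.25, 3.61]
MSE = 8.0700/4 = 2.0175

2.0175


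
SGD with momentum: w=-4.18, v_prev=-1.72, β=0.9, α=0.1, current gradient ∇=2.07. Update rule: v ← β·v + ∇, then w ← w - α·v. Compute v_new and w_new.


v_new = 0.9·-1.72 + 2.07 = -1.548 + 2.07 = 0.522
w_new = -4.18 - 0.1·0.522 = -4.18 - 0.0522 = -4.2322

v_new=0.522, w_new=-4.2322


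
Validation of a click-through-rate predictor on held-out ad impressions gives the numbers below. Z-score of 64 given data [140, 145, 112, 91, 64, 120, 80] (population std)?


μ = 107.4286, σ = 28.1824
z = (64 - 107.4286)/28.1824 = -1.541

-1.541


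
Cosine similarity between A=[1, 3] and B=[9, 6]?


A·B = 1·9 + 3·6 = 27
‖A‖ = √10 = 3.1623, ‖B‖ = √117 = 10.8167
cos = 27/(√10·√117) = 27/√1170 = 0.7894

0.7894


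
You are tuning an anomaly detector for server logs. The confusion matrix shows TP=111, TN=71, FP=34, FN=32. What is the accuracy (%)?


Accuracy = (TP+TN)/(TP+TN+FP+FN)
= (111+71)/(248)
= 182/248 = 73.39%

73.39%


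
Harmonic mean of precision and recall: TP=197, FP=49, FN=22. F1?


Precision = 197/246 = 0.8008
Recall = 197/219 = 0.8995
F1 = 2·P·R/(P+R) = 2·TP/(2·TP+FP+FN) = 394/(394+49+22) = 394/465 = 0.8473

0.8473


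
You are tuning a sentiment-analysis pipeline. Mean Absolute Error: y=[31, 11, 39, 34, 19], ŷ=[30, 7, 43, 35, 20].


Absolute errors: |31-30|=1, |11-7|=4, |39-43|=4, |34-35|=1, |19-20|=1
Sum = 11
MAE = 11/5 = 11/5

11/5


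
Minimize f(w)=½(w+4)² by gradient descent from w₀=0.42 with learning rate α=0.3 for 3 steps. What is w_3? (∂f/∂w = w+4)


step 1: grad = 0.42+4 = 4.42; w = 0.42 - 0.3·(4.42) = -0.906
step 2: grad = -0.906+4 = 3.094; w = -0.906 - 0.3·(3.094) = -1.8342
step 3: grad = -1.8342+4 = 2.1658; w = -1.8342 - 0.3·(2.1658) = -2.48394

-2.48394


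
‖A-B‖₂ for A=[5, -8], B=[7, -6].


d = √((5-7)² + (-8+ 6)²)
  = √(4 + 4)
  = √8 = 2.8284

2.8284


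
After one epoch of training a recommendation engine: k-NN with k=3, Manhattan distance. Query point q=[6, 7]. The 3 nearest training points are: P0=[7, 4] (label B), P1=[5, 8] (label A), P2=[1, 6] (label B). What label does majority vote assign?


d(q,P0) = 4  (label B)
d(q,P1) = 2  (label A)
d(q,P2) = 6  (label B)
Votes: A=1, B=2
Majority → B

B


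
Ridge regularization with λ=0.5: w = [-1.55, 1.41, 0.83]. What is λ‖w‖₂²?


‖w‖₂² = (-1.55)² + (1.41)² + (0.83)²
     = 2.4025 + 1.9881 + 0.6889
     = 5.0795
λ·‖w‖₂² = 0.5·5.0795 = 2.53975

2.53975


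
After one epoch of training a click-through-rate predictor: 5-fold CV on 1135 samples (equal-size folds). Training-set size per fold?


Fold size = 1135/5 = 227
Training per fold = 1135 - 227 = 908

908


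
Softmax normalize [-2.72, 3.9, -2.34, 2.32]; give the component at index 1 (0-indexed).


Exponentials: e^-2.72=0.0659, e^3.9=49.4024, e^-2.34=0.0963, e^2.32=10.1757
Sum = 59.7403
Softmax = [0.0011, 0.827, 0.0016, 0.1703]
p[1] = 49.4024/59.7403 = 0.827

0.827


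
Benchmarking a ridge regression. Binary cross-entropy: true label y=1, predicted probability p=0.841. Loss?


BCE = -[y·ln(p) + (1-y)·ln(1-p)]
= -1·ln(0.841) - 0
= -ln(0.841) = 0.1732

0.1732


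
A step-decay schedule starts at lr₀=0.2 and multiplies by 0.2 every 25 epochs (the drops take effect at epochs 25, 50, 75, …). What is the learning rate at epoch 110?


n_drops = ⌊110/25⌋ = 4
lr = 0.2·0.2^4 = 0.2·0.0016 = 0.00032

0.00032


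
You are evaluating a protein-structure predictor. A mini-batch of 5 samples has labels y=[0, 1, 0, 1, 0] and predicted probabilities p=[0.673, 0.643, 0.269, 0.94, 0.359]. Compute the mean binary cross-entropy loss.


L[0] = -ln(1-0.673) = -ln(0.327) = 1.1178
L[1] = -ln(0.643) = 0.4416
L[2] = -ln(1-0.269) = -ln(0.731) = 0.3133
L[3] = -ln(0.94) = 0.0619
L[4] = -ln(1-0.359) = -ln(0.641) = 0.4447
mean = (1.1178 + 0.4416 + 0.3133 + 0.0619 + 0.4447)/5 = 0.4759

0.4759


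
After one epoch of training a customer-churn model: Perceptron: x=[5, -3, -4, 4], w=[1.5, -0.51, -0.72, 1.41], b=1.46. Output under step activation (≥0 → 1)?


z = (5)·(1.5) + (-3)·(-0.51) + (-4)·(-0.72) + (4)·(1.41) + 1.46
  = 19.01
step(z) = 1 (z≥0)

1
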